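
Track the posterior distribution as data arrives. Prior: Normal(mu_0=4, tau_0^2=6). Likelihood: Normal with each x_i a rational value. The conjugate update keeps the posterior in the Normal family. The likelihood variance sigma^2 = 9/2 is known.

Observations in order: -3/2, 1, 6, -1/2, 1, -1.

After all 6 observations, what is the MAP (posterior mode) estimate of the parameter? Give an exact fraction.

obs 1: x=-3/2 → posterior Normal(6/7, 18/7)
obs 2: x=1 → posterior Normal(10/11, 18/11)
obs 3: x=6 → posterior Normal(34/15, 6/5)
obs 4: x=-1/2 → posterior Normal(32/19, 18/19)
obs 5: x=1 → posterior Normal(36/23, 18/23)
obs 6: x=-1 → posterior Normal(32/27, 2/3)

32/27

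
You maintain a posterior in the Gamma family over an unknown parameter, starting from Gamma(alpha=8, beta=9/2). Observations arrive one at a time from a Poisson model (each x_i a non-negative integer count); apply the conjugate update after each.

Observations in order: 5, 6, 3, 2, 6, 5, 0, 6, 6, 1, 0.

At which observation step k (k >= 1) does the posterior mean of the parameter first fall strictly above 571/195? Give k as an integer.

obs 1: x=5 → posterior Gamma(13, 11/2)
obs 2: x=6 → posterior Gamma(19, 13/2)
obs 3: x=3 → posterior Gamma(22, 15/2)
obs 4: x=2 → posterior Gamma(24, 17/2)
obs 5: x=6 → posterior Gamma(30, 19/2)
obs 6: x=5 → posterior Gamma(35, 21/2)
obs 7: x=0 → posterior Gamma(35, 23/2)
obs 8: x=6 → posterior Gamma(41, 25/2)
obs 9: x=6 → posterior Gamma(47, 27/2)
obs 10: x=1 → posterior Gamma(48, 29/2)
obs 11: x=0 → posterior Gamma(48, 31/2)

k = 3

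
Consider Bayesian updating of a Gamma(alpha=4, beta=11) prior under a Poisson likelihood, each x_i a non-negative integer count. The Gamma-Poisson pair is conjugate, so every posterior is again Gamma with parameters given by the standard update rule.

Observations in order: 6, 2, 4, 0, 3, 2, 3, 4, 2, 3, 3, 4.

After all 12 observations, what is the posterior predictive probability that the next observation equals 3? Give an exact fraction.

4226348851703016915901435341241574857576512070928241625435/27925014455825599855778314937876855825812349975271705673728

obs 1: x=6 → posterior Gamma(10, 12)
obs 2: x=2 → posterior Gamma(12, 13)
obs 3: x=4 → posterior Gamma(16, 14)
obs 4: x=0 → posterior Gamma(16, 15)
obs 5: x=3 → posterior Gamma(19, 16)
obs 6: x=2 → posterior Gamma(21, 17)
obs 7: x=3 → posterior Gamma(24, 18)
obs 8: x=4 → posterior Gamma(28, 19)
obs 9: x=2 → posterior Gamma(30, 20)
obs 10: x=3 → posterior Gamma(33, 21)
obs 11: x=3 → posterior Gamma(36, 22)
obs 12: x=4 → posterior Gamma(40, 23)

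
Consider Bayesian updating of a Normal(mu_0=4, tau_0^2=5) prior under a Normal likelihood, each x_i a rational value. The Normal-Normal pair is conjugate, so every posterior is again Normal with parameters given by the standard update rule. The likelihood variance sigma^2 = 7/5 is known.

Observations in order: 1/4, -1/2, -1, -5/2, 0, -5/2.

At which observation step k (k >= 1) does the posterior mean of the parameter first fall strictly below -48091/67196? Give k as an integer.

obs 1: x=1/4 → posterior Normal(137/128, 35/32)
obs 2: x=-1/2 → posterior Normal(29/76, 35/57)
obs 3: x=-1 → posterior Normal(-13/328, 35/82)
obs 4: x=-5/2 → posterior Normal(-263/428, 35/107)
obs 5: x=0 → posterior Normal(-263/528, 35/132)
obs 6: x=-5/2 → posterior Normal(-513/628, 35/157)

k = 6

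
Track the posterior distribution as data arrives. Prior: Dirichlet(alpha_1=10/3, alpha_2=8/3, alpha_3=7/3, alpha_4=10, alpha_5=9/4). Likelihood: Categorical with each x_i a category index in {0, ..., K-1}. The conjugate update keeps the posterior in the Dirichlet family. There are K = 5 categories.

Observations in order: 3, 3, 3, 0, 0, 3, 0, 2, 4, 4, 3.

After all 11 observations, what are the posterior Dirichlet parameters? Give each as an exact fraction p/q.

obs 1: x=3 → posterior Dirichlet(10/3, 8/3, 7/3, 11, 9/4)
obs 2: x=3 → posterior Dirichlet(10/3, 8/3, 7/3, 12, 9/4)
obs 3: x=3 → posterior Dirichlet(10/3, 8/3, 7/3, 13, 9/4)
obs 4: x=0 → posterior Dirichlet(13/3, 8/3, 7/3, 13, 9/4)
obs 5: x=0 → posterior Dirichlet(16/3, 8/3, 7/3, 13, 9/4)
obs 6: x=3 → posterior Dirichlet(16/3, 8/3, 7/3, 14, 9/4)
obs 7: x=0 → posterior Dirichlet(19/3, 8/3, 7/3, 14, 9/4)
obs 8: x=2 → posterior Dirichlet(19/3, 8/3, 10/3, 14, 9/4)
obs 9: x=4 → posterior Dirichlet(19/3, 8/3, 10/3, 14, 13/4)
obs 10: x=4 → posterior Dirichlet(19/3, 8/3, 10/3, 14, 17/4)
obs 11: x=3 → posterior Dirichlet(19/3, 8/3, 10/3, 15, 17/4)

alpha_1=19/3, alpha_2=8/3, alpha_3=10/3, alpha_4=15, alpha_5=17/4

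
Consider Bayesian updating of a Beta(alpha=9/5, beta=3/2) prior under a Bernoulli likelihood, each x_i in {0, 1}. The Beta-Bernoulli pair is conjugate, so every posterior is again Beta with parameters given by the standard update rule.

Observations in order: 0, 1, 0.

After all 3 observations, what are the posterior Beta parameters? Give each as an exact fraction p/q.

alpha=14/5, beta=7/2

obs 1: x=0 → posterior Beta(9/5, 5/2)
obs 2: x=1 → posterior Beta(14/5, 5/2)
obs 3: x=0 → posterior Beta(14/5, 7/2)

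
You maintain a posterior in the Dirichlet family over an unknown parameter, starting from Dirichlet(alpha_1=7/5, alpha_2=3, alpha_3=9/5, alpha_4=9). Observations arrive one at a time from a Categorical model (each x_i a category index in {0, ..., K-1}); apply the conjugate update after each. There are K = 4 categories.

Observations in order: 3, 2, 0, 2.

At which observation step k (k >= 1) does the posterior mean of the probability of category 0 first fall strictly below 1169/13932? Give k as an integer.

obs 1: x=3 → posterior Dirichlet(7/5, 3, 9/5, 10)
obs 2: x=2 → posterior Dirichlet(7/5, 3, 14/5, 10)
obs 3: x=0 → posterior Dirichlet(12/5, 3, 14/5, 10)
obs 4: x=2 → posterior Dirichlet(12/5, 3, 19/5, 10)

k = 2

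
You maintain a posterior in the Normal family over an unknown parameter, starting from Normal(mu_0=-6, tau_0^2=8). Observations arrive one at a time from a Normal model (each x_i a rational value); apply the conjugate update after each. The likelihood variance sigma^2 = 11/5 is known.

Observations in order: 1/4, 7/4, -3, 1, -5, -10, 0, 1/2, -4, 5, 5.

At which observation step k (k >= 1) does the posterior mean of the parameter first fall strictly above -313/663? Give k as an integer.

k = 2

obs 1: x=1/4 → posterior Normal(-56/51, 88/51)
obs 2: x=7/4 → posterior Normal(2/13, 88/91)
obs 3: x=-3 → posterior Normal(-106/131, 88/131)
obs 4: x=1 → posterior Normal(-22/57, 88/171)
obs 5: x=-5 → posterior Normal(-266/211, 88/211)
obs 6: x=-10 → posterior Normal(-666/251, 88/251)
obs 7: x=0 → posterior Normal(-222/97, 88/291)
obs 8: x=1/2 → posterior Normal(-646/331, 88/331)
obs 9: x=-4 → posterior Normal(-806/371, 88/371)
obs 10: x=5 → posterior Normal(-202/137, 88/411)
obs 11: x=5 → posterior Normal(-406/451, 8/41)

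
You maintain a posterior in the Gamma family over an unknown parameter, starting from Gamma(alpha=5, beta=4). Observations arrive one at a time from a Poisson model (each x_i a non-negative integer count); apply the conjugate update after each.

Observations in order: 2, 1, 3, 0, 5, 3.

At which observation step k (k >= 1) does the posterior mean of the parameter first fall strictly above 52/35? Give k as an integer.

k = 3

obs 1: x=2 → posterior Gamma(7, 5)
obs 2: x=1 → posterior Gamma(8, 6)
obs 3: x=3 → posterior Gamma(11, 7)
obs 4: x=0 → posterior Gamma(11, 8)
obs 5: x=5 → posterior Gamma(16, 9)
obs 6: x=3 → posterior Gamma(19, 10)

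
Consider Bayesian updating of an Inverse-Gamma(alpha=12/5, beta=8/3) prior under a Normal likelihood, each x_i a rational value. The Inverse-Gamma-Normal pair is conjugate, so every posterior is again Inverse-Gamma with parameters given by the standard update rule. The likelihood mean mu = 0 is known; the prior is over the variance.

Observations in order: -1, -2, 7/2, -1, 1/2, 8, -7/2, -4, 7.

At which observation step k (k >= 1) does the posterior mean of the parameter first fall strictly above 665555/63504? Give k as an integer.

k = 8

obs 1: x=-1 → posterior Inverse-Gamma(29/10, 19/6)
obs 2: x=-2 → posterior Inverse-Gamma(17/5, 31/6)
obs 3: x=7/2 → posterior Inverse-Gamma(39/10, 271/24)
obs 4: x=-1 → posterior Inverse-Gamma(22/5, 283/24)
obs 5: x=1/2 → posterior Inverse-Gamma(49/10, 143/12)
obs 6: x=8 → posterior Inverse-Gamma(27/5, 527/12)
obs 7: x=-7/2 → posterior Inverse-Gamma(59/10, 1201/24)
obs 8: x=-4 → posterior Inverse-Gamma(32/5, 1393/24)
obs 9: x=7 → posterior Inverse-Gamma(69/10, 1981/24)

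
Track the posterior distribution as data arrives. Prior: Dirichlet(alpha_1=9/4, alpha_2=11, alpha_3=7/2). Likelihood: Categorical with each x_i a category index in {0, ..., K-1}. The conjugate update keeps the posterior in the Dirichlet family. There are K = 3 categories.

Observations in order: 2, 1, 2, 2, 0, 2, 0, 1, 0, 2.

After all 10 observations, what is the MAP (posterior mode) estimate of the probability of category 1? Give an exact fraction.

48/95

obs 1: x=2 → posterior Dirichlet(9/4, 11, 9/2)
obs 2: x=1 → posterior Dirichlet(9/4, 12, 9/2)
obs 3: x=2 → posterior Dirichlet(9/4, 12, 11/2)
obs 4: x=2 → posterior Dirichlet(9/4, 12, 13/2)
obs 5: x=0 → posterior Dirichlet(13/4, 12, 13/2)
obs 6: x=2 → posterior Dirichlet(13/4, 12, 15/2)
obs 7: x=0 → posterior Dirichlet(17/4, 12, 15/2)
obs 8: x=1 → posterior Dirichlet(17/4, 13, 15/2)
obs 9: x=0 → posterior Dirichlet(21/4, 13, 15/2)
obs 10: x=2 → posterior Dirichlet(21/4, 13, 17/2)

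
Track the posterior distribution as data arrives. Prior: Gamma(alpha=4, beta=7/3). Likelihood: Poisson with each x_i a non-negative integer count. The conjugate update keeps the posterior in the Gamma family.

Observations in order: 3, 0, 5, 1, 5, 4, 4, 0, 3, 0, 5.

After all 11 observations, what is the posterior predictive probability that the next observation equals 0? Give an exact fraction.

obs 1: x=3 → posterior Gamma(7, 10/3)
obs 2: x=0 → posterior Gamma(7, 13/3)
obs 3: x=5 → posterior Gamma(12, 16/3)
obs 4: x=1 → posterior Gamma(13, 19/3)
obs 5: x=5 → posterior Gamma(18, 22/3)
obs 6: x=4 → posterior Gamma(22, 25/3)
obs 7: x=4 → posterior Gamma(26, 28/3)
obs 8: x=0 → posterior Gamma(26, 31/3)
obs 9: x=3 → posterior Gamma(29, 34/3)
obs 10: x=0 → posterior Gamma(29, 37/3)
obs 11: x=5 → posterior Gamma(34, 40/3)

2951479051793528258560000000000000000000000000000000000/34508611856016952192871159710674768120457665758914571449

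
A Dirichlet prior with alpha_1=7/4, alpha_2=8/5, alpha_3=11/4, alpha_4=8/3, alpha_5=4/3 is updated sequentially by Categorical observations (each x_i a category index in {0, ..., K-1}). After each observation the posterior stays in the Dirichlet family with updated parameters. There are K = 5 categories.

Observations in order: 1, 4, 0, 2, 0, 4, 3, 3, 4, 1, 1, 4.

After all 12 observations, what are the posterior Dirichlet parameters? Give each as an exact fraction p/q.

alpha_1=15/4, alpha_2=23/5, alpha_3=15/4, alpha_4=14/3, alpha_5=16/3

obs 1: x=1 → posterior Dirichlet(7/4, 13/5, 11/4, 8/3, 4/3)
obs 2: x=4 → posterior Dirichlet(7/4, 13/5, 11/4, 8/3, 7/3)
obs 3: x=0 → posterior Dirichlet(11/4, 13/5, 11/4, 8/3, 7/3)
obs 4: x=2 → posterior Dirichlet(11/4, 13/5, 15/4, 8/3, 7/3)
obs 5: x=0 → posterior Dirichlet(15/4, 13/5, 15/4, 8/3, 7/3)
obs 6: x=4 → posterior Dirichlet(15/4, 13/5, 15/4, 8/3, 10/3)
obs 7: x=3 → posterior Dirichlet(15/4, 13/5, 15/4, 11/3, 10/3)
obs 8: x=3 → posterior Dirichlet(15/4, 13/5, 15/4, 14/3, 10/3)
obs 9: x=4 → posterior Dirichlet(15/4, 13/5, 15/4, 14/3, 13/3)
obs 10: x=1 → posterior Dirichlet(15/4, 18/5, 15/4, 14/3, 13/3)
obs 11: x=1 → posterior Dirichlet(15/4, 23/5, 15/4, 14/3, 13/3)
obs 12: x=4 → posterior Dirichlet(15/4, 23/5, 15/4, 14/3, 16/3)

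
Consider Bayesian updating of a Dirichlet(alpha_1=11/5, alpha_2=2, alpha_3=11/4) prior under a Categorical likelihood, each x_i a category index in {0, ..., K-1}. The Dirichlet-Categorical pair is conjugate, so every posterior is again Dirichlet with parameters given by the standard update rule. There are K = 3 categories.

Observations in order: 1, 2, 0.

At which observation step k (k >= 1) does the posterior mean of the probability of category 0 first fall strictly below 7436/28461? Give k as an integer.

k = 2

obs 1: x=1 → posterior Dirichlet(11/5, 3, 11/4)
obs 2: x=2 → posterior Dirichlet(11/5, 3, 15/4)
obs 3: x=0 → posterior Dirichlet(16/5, 3, 15/4)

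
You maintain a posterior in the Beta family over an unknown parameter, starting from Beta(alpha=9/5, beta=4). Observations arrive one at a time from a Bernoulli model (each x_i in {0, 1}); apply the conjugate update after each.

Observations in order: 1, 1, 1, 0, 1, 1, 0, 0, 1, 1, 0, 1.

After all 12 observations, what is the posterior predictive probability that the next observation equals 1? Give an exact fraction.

obs 1: x=1 → posterior Beta(14/5, 4)
obs 2: x=1 → posterior Beta(19/5, 4)
obs 3: x=1 → posterior Beta(24/5, 4)
obs 4: x=0 → posterior Beta(24/5, 5)
obs 5: x=1 → posterior Beta(29/5, 5)
obs 6: x=1 → posterior Beta(34/5, 5)
obs 7: x=0 → posterior Beta(34/5, 6)
obs 8: x=0 → posterior Beta(34/5, 7)
obs 9: x=1 → posterior Beta(39/5, 7)
obs 10: x=1 → posterior Beta(44/5, 7)
obs 11: x=0 → posterior Beta(44/5, 8)
obs 12: x=1 → posterior Beta(49/5, 8)

49/89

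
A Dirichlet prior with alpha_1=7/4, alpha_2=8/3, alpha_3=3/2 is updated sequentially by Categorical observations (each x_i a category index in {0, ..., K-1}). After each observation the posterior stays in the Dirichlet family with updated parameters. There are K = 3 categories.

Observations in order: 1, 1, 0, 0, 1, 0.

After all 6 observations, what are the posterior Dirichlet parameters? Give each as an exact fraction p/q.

alpha_1=19/4, alpha_2=17/3, alpha_3=3/2

obs 1: x=1 → posterior Dirichlet(7/4, 11/3, 3/2)
obs 2: x=1 → posterior Dirichlet(7/4, 14/3, 3/2)
obs 3: x=0 → posterior Dirichlet(11/4, 14/3, 3/2)
obs 4: x=0 → posterior Dirichlet(15/4, 14/3, 3/2)
obs 5: x=1 → posterior Dirichlet(15/4, 17/3, 3/2)
obs 6: x=0 → posterior Dirichlet(19/4, 17/3, 3/2)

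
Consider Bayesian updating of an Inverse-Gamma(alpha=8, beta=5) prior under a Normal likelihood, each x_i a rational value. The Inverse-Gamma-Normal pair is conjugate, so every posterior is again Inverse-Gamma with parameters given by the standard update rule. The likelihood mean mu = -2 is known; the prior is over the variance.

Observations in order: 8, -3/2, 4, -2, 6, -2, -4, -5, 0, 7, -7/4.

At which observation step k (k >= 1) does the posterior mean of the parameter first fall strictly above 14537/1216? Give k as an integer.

obs 1: x=8 → posterior Inverse-Gamma(17/2, 55)
obs 2: x=-3/2 → posterior Inverse-Gamma(9, 441/8)
obs 3: x=4 → posterior Inverse-Gamma(19/2, 585/8)
obs 4: x=-2 → posterior Inverse-Gamma(10, 585/8)
obs 5: x=6 → posterior Inverse-Gamma(21/2, 841/8)
obs 6: x=-2 → posterior Inverse-Gamma(11, 841/8)
obs 7: x=-4 → posterior Inverse-Gamma(23/2, 857/8)
obs 8: x=-5 → posterior Inverse-Gamma(12, 893/8)
obs 9: x=0 → posterior Inverse-Gamma(25/2, 909/8)
obs 10: x=7 → posterior Inverse-Gamma(13, 1233/8)
obs 11: x=-7/4 → posterior Inverse-Gamma(27/2, 4933/32)

k = 10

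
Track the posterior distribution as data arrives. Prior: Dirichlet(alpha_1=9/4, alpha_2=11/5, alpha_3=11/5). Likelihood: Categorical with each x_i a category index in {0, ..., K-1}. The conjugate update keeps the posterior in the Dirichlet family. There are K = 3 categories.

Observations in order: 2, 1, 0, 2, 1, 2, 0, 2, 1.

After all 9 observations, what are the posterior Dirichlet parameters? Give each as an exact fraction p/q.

alpha_1=17/4, alpha_2=26/5, alpha_3=31/5

obs 1: x=2 → posterior Dirichlet(9/4, 11/5, 16/5)
obs 2: x=1 → posterior Dirichlet(9/4, 16/5, 16/5)
obs 3: x=0 → posterior Dirichlet(13/4, 16/5, 16/5)
obs 4: x=2 → posterior Dirichlet(13/4, 16/5, 21/5)
obs 5: x=1 → posterior Dirichlet(13/4, 21/5, 21/5)
obs 6: x=2 → posterior Dirichlet(13/4, 21/5, 26/5)
obs 7: x=0 → posterior Dirichlet(17/4, 21/5, 26/5)
obs 8: x=2 → posterior Dirichlet(17/4, 21/5, 31/5)
obs 9: x=1 → posterior Dirichlet(17/4, 26/5, 31/5)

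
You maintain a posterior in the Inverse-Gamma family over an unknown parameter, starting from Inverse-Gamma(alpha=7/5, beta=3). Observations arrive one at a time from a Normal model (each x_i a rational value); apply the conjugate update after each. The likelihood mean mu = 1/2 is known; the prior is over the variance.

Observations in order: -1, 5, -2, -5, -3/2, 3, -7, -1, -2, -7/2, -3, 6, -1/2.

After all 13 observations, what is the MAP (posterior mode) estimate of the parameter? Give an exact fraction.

obs 1: x=-1 → posterior Inverse-Gamma(19/10, 33/8)
obs 2: x=5 → posterior Inverse-Gamma(12/5, 57/4)
obs 3: x=-2 → posterior Inverse-Gamma(29/10, 139/8)
obs 4: x=-5 → posterior Inverse-Gamma(17/5, 65/2)
obs 5: x=-3/2 → posterior Inverse-Gamma(39/10, 69/2)
obs 6: x=3 → posterior Inverse-Gamma(22/5, 301/8)
obs 7: x=-7 → posterior Inverse-Gamma(49/10, 263/4)
obs 8: x=-1 → posterior Inverse-Gamma(27/5, 535/8)
obs 9: x=-2 → posterior Inverse-Gamma(59/10, 70)
obs 10: x=-7/2 → posterior Inverse-Gamma(32/5, 78)
obs 11: x=-3 → posterior Inverse-Gamma(69/10, 673/8)
obs 12: x=6 → posterior Inverse-Gamma(37/5, 397/4)
obs 13: x=-1/2 → posterior Inverse-Gamma(79/10, 399/4)

1995/178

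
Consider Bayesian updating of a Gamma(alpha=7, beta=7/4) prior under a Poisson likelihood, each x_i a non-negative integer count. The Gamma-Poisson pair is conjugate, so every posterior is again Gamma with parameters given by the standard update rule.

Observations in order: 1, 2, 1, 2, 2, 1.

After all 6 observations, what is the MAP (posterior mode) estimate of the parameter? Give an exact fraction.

obs 1: x=1 → posterior Gamma(8, 11/4)
obs 2: x=2 → posterior Gamma(10, 15/4)
obs 3: x=1 → posterior Gamma(11, 19/4)
obs 4: x=2 → posterior Gamma(13, 23/4)
obs 5: x=2 → posterior Gamma(15, 27/4)
obs 6: x=1 → posterior Gamma(16, 31/4)

60/31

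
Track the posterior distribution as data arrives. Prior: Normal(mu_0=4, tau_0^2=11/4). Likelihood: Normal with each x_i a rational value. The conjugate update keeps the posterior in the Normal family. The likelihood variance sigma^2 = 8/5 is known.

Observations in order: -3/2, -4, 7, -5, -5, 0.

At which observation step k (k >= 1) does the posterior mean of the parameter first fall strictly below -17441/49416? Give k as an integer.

k = 2

obs 1: x=-3/2 → posterior Normal(91/174, 88/87)
obs 2: x=-4 → posterior Normal(-349/284, 44/71)
obs 3: x=7 → posterior Normal(421/394, 88/197)
obs 4: x=-5 → posterior Normal(-43/168, 22/63)
obs 5: x=-5 → posterior Normal(-679/614, 88/307)
obs 6: x=0 → posterior Normal(-679/724, 44/181)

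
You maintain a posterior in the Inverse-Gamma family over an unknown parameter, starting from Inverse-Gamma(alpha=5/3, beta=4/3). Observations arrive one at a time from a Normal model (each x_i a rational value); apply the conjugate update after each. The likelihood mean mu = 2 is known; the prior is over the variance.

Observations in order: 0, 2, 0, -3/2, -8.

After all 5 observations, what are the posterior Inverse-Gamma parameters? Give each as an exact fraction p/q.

alpha=25/6, beta=1475/24

obs 1: x=0 → posterior Inverse-Gamma(13/6, 10/3)
obs 2: x=2 → posterior Inverse-Gamma(8/3, 10/3)
obs 3: x=0 → posterior Inverse-Gamma(19/6, 16/3)
obs 4: x=-3/2 → posterior Inverse-Gamma(11/3, 275/24)
obs 5: x=-8 → posterior Inverse-Gamma(25/6, 1475/24)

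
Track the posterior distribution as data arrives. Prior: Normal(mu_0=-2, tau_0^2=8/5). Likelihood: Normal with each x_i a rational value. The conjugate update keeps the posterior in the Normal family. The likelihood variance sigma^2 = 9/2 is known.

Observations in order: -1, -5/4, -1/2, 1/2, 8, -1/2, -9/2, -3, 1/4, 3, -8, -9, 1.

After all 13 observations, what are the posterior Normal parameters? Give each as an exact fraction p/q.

mu_0=-30/23, tau_0^2=72/253

obs 1: x=-1 → posterior Normal(-106/61, 72/61)
obs 2: x=-5/4 → posterior Normal(-18/11, 72/77)
obs 3: x=-1/2 → posterior Normal(-134/93, 24/31)
obs 4: x=1/2 → posterior Normal(-126/109, 72/109)
obs 5: x=8 → posterior Normal(2/125, 72/125)
obs 6: x=-1/2 → posterior Normal(-2/47, 24/47)
obs 7: x=-9/2 → posterior Normal(-78/157, 72/157)
obs 8: x=-3 → posterior Normal(-126/173, 72/173)
obs 9: x=1/4 → posterior Normal(-122/189, 8/21)
obs 10: x=3 → posterior Normal(-74/205, 72/205)
obs 11: x=-8 → posterior Normal(-202/221, 72/221)
obs 12: x=-9 → posterior Normal(-346/237, 24/79)
obs 13: x=1 → posterior Normal(-30/23, 72/253)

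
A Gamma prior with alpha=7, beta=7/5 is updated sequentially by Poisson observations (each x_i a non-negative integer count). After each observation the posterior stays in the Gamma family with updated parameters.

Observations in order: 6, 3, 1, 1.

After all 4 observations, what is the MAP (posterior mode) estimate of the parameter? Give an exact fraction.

85/27

obs 1: x=6 → posterior Gamma(13, 12/5)
obs 2: x=3 → posterior Gamma(16, 17/5)
obs 3: x=1 → posterior Gamma(17, 22/5)
obs 4: x=1 → posterior Gamma(18, 27/5)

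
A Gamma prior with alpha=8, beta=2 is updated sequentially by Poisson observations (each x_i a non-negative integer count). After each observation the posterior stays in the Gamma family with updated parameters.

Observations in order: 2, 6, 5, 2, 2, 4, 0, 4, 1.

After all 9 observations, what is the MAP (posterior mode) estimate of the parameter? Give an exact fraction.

obs 1: x=2 → posterior Gamma(10, 3)
obs 2: x=6 → posterior Gamma(16, 4)
obs 3: x=5 → posterior Gamma(21, 5)
obs 4: x=2 → posterior Gamma(23, 6)
obs 5: x=2 → posterior Gamma(25, 7)
obs 6: x=4 → posterior Gamma(29, 8)
obs 7: x=0 → posterior Gamma(29, 9)
obs 8: x=4 → posterior Gamma(33, 10)
obs 9: x=1 → posterior Gamma(34, 11)

3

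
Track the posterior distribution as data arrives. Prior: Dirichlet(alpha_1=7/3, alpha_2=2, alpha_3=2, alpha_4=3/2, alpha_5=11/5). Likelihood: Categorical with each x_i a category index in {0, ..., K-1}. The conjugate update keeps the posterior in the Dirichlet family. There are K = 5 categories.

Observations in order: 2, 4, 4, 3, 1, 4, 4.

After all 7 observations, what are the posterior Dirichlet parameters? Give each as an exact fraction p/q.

alpha_1=7/3, alpha_2=3, alpha_3=3, alpha_4=5/2, alpha_5=31/5

obs 1: x=2 → posterior Dirichlet(7/3, 2, 3, 3/2, 11/5)
obs 2: x=4 → posterior Dirichlet(7/3, 2, 3, 3/2, 16/5)
obs 3: x=4 → posterior Dirichlet(7/3, 2, 3, 3/2, 21/5)
obs 4: x=3 → posterior Dirichlet(7/3, 2, 3, 5/2, 21/5)
obs 5: x=1 → posterior Dirichlet(7/3, 3, 3, 5/2, 21/5)
obs 6: x=4 → posterior Dirichlet(7/3, 3, 3, 5/2, 26/5)
obs 7: x=4 → posterior Dirichlet(7/3, 3, 3, 5/2, 31/5)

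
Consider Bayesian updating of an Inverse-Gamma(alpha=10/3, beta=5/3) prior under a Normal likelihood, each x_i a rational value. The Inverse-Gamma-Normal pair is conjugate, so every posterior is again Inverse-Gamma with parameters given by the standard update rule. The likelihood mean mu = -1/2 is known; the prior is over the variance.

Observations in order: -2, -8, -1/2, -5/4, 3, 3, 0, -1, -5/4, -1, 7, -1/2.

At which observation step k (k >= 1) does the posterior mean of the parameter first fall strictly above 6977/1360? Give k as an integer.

k = 2

obs 1: x=-2 → posterior Inverse-Gamma(23/6, 67/24)
obs 2: x=-8 → posterior Inverse-Gamma(13/3, 371/12)
obs 3: x=-1/2 → posterior Inverse-Gamma(29/6, 371/12)
obs 4: x=-5/4 → posterior Inverse-Gamma(16/3, 2995/96)
obs 5: x=3 → posterior Inverse-Gamma(35/6, 3583/96)
obs 6: x=3 → posterior Inverse-Gamma(19/3, 4171/96)
obs 7: x=0 → posterior Inverse-Gamma(41/6, 4183/96)
obs 8: x=-1 → posterior Inverse-Gamma(22/3, 4195/96)
obs 9: x=-5/4 → posterior Inverse-Gamma(47/6, 2111/48)
obs 10: x=-1 → posterior Inverse-Gamma(25/3, 2117/48)
obs 11: x=7 → posterior Inverse-Gamma(53/6, 3467/48)
obs 12: x=-1/2 → posterior Inverse-Gamma(28/3, 3467/48)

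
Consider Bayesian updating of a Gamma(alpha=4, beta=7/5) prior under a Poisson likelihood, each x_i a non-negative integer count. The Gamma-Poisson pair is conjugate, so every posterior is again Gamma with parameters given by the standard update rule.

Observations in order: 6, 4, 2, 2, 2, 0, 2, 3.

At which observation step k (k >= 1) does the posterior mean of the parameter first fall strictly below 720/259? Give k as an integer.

obs 1: x=6 → posterior Gamma(10, 12/5)
obs 2: x=4 → posterior Gamma(14, 17/5)
obs 3: x=2 → posterior Gamma(16, 22/5)
obs 4: x=2 → posterior Gamma(18, 27/5)
obs 5: x=2 → posterior Gamma(20, 32/5)
obs 6: x=0 → posterior Gamma(20, 37/5)
obs 7: x=2 → posterior Gamma(22, 42/5)
obs 8: x=3 → posterior Gamma(25, 47/5)

k = 6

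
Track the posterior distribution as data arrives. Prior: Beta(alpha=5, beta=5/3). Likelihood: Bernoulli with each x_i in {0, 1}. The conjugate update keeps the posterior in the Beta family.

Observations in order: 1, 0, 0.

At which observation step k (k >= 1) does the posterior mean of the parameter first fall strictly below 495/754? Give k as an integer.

k = 3

obs 1: x=1 → posterior Beta(6, 5/3)
obs 2: x=0 → posterior Beta(6, 8/3)
obs 3: x=0 → posterior Beta(6, 11/3)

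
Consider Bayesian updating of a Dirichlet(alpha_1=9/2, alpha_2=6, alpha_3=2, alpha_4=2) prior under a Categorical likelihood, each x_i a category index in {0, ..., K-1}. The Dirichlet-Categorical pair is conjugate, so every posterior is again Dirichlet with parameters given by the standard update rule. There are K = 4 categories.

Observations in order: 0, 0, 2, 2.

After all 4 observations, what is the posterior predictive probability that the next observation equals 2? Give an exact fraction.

obs 1: x=0 → posterior Dirichlet(11/2, 6, 2, 2)
obs 2: x=0 → posterior Dirichlet(13/2, 6, 2, 2)
obs 3: x=2 → posterior Dirichlet(13/2, 6, 3, 2)
obs 4: x=2 → posterior Dirichlet(13/2, 6, 4, 2)

8/37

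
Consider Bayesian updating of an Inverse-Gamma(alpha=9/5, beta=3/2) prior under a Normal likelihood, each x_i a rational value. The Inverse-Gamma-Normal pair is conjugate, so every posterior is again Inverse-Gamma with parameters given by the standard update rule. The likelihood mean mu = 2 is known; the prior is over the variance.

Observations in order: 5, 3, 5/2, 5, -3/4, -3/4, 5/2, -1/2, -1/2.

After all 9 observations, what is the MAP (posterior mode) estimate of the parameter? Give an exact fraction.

2005/584

obs 1: x=5 → posterior Inverse-Gamma(23/10, 6)
obs 2: x=3 → posterior Inverse-Gamma(14/5, 13/2)
obs 3: x=5/2 → posterior Inverse-Gamma(33/10, 53/8)
obs 4: x=5 → posterior Inverse-Gamma(19/5, 89/8)
obs 5: x=-3/4 → posterior Inverse-Gamma(43/10, 477/32)
obs 6: x=-3/4 → posterior Inverse-Gamma(24/5, 299/16)
obs 7: x=5/2 → posterior Inverse-Gamma(53/10, 301/16)
obs 8: x=-1/2 → posterior Inverse-Gamma(29/5, 351/16)
obs 9: x=-1/2 → posterior Inverse-Gamma(63/10, 401/16)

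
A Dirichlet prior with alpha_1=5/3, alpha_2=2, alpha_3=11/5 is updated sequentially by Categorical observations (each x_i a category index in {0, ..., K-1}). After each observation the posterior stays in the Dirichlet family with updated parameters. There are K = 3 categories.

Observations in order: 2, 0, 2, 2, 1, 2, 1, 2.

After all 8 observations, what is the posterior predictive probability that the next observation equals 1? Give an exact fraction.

obs 1: x=2 → posterior Dirichlet(5/3, 2, 16/5)
obs 2: x=0 → posterior Dirichlet(8/3, 2, 16/5)
obs 3: x=2 → posterior Dirichlet(8/3, 2, 21/5)
obs 4: x=2 → posterior Dirichlet(8/3, 2, 26/5)
obs 5: x=1 → posterior Dirichlet(8/3, 3, 26/5)
obs 6: x=2 → posterior Dirichlet(8/3, 3, 31/5)
obs 7: x=1 → posterior Dirichlet(8/3, 4, 31/5)
obs 8: x=2 → posterior Dirichlet(8/3, 4, 36/5)

15/52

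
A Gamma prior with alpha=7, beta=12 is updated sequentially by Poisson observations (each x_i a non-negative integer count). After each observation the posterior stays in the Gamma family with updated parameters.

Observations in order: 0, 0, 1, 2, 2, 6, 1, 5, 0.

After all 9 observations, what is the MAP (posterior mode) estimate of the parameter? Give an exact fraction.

obs 1: x=0 → posterior Gamma(7, 13)
obs 2: x=0 → posterior Gamma(7, 14)
obs 3: x=1 → posterior Gamma(8, 15)
obs 4: x=2 → posterior Gamma(10, 16)
obs 5: x=2 → posterior Gamma(12, 17)
obs 6: x=6 → posterior Gamma(18, 18)
obs 7: x=1 → posterior Gamma(19, 19)
obs 8: x=5 → posterior Gamma(24, 20)
obs 9: x=0 → posterior Gamma(24, 21)

23/21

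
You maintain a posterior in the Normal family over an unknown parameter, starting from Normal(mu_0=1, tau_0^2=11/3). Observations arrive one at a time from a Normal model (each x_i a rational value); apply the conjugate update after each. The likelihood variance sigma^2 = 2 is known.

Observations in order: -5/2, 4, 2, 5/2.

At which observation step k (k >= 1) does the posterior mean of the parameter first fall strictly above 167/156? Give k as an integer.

obs 1: x=-5/2 → posterior Normal(-43/34, 22/17)
obs 2: x=4 → posterior Normal(45/56, 11/14)
obs 3: x=2 → posterior Normal(89/78, 22/39)
obs 4: x=5/2 → posterior Normal(36/25, 11/25)

k = 3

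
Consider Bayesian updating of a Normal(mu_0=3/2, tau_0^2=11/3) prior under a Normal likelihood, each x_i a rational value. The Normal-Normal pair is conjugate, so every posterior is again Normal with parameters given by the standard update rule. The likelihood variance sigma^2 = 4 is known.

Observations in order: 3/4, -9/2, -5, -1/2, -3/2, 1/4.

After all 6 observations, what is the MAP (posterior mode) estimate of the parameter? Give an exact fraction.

obs 1: x=3/4 → posterior Normal(105/92, 44/23)
obs 2: x=-9/2 → posterior Normal(-93/136, 22/17)
obs 3: x=-5 → posterior Normal(-313/180, 44/45)
obs 4: x=-1/2 → posterior Normal(-335/224, 11/14)
obs 5: x=-3/2 → posterior Normal(-401/268, 44/67)
obs 6: x=1/4 → posterior Normal(-5/4, 22/39)

-5/4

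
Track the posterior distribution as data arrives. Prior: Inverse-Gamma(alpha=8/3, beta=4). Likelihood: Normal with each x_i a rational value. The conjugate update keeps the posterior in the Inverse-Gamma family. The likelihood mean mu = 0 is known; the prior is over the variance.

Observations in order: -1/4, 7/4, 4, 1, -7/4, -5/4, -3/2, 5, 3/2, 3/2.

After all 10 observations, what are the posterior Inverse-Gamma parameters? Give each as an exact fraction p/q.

alpha=23/3, beta=129/4

obs 1: x=-1/4 → posterior Inverse-Gamma(19/6, 129/32)
obs 2: x=7/4 → posterior Inverse-Gamma(11/3, 89/16)
obs 3: x=4 → posterior Inverse-Gamma(25/6, 217/16)
obs 4: x=1 → posterior Inverse-Gamma(14/3, 225/16)
obs 5: x=-7/4 → posterior Inverse-Gamma(31/6, 499/32)
obs 6: x=-5/4 → posterior Inverse-Gamma(17/3, 131/8)
obs 7: x=-3/2 → posterior Inverse-Gamma(37/6, 35/2)
obs 8: x=5 → posterior Inverse-Gamma(20/3, 30)
obs 9: x=3/2 → posterior Inverse-Gamma(43/6, 249/8)
obs 10: x=3/2 → posterior Inverse-Gamma(23/3, 129/4)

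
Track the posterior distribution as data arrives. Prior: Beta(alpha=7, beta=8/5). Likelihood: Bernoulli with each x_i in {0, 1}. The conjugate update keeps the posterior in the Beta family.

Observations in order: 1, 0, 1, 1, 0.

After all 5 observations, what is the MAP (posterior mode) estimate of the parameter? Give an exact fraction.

45/58

obs 1: x=1 → posterior Beta(8, 8/5)
obs 2: x=0 → posterior Beta(8, 13/5)
obs 3: x=1 → posterior Beta(9, 13/5)
obs 4: x=1 → posterior Beta(10, 13/5)
obs 5: x=0 → posterior Beta(10, 18/5)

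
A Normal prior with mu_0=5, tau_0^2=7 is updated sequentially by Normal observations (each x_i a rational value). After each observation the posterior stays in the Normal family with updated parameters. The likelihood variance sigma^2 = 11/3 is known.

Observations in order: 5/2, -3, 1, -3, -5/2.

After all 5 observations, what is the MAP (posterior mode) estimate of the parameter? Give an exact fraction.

-25/58

obs 1: x=5/2 → posterior Normal(215/64, 77/32)
obs 2: x=-3 → posterior Normal(89/106, 77/53)
obs 3: x=1 → posterior Normal(131/148, 77/74)
obs 4: x=-3 → posterior Normal(1/38, 77/95)
obs 5: x=-5/2 → posterior Normal(-25/58, 77/116)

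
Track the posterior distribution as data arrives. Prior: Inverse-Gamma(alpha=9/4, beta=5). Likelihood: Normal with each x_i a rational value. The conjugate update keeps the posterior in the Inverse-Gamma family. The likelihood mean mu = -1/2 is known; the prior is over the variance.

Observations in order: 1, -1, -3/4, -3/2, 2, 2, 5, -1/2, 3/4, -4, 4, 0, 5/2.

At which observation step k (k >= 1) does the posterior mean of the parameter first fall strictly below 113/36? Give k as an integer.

obs 1: x=1 → posterior Inverse-Gamma(11/4, 49/8)
obs 2: x=-1 → posterior Inverse-Gamma(13/4, 25/4)
obs 3: x=-3/4 → posterior Inverse-Gamma(15/4, 201/32)
obs 4: x=-3/2 → posterior Inverse-Gamma(17/4, 217/32)
obs 5: x=2 → posterior Inverse-Gamma(19/4, 317/32)
obs 6: x=2 → posterior Inverse-Gamma(21/4, 417/32)
obs 7: x=5 → posterior Inverse-Gamma(23/4, 901/32)
obs 8: x=-1/2 → posterior Inverse-Gamma(25/4, 901/32)
obs 9: x=3/4 → posterior Inverse-Gamma(27/4, 463/16)
obs 10: x=-4 → posterior Inverse-Gamma(29/4, 561/16)
obs 11: x=4 → posterior Inverse-Gamma(31/4, 723/16)
obs 12: x=0 → posterior Inverse-Gamma(33/4, 725/16)
obs 13: x=5/2 → posterior Inverse-Gamma(35/4, 797/16)

k = 2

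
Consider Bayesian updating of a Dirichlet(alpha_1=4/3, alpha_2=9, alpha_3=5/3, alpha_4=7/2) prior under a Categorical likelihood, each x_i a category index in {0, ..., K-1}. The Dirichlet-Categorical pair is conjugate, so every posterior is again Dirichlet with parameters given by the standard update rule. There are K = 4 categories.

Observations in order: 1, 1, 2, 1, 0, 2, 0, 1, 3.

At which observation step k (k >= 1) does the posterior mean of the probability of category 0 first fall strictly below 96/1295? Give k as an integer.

obs 1: x=1 → posterior Dirichlet(4/3, 10, 5/3, 7/2)
obs 2: x=1 → posterior Dirichlet(4/3, 11, 5/3, 7/2)
obs 3: x=2 → posterior Dirichlet(4/3, 11, 8/3, 7/2)
obs 4: x=1 → posterior Dirichlet(4/3, 12, 8/3, 7/2)
obs 5: x=0 → posterior Dirichlet(7/3, 12, 8/3, 7/2)
obs 6: x=2 → posterior Dirichlet(7/3, 12, 11/3, 7/2)
obs 7: x=0 → posterior Dirichlet(10/3, 12, 11/3, 7/2)
obs 8: x=1 → posterior Dirichlet(10/3, 13, 11/3, 7/2)
obs 9: x=3 → posterior Dirichlet(10/3, 13, 11/3, 9/2)

k = 3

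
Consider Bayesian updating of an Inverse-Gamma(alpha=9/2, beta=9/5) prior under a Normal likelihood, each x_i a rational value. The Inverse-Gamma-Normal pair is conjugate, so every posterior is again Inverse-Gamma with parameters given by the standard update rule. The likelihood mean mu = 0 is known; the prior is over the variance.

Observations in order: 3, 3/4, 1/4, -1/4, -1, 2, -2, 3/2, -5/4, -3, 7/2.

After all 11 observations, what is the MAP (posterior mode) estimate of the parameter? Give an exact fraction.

obs 1: x=3 → posterior Inverse-Gamma(5, 63/10)
obs 2: x=3/4 → posterior Inverse-Gamma(11/2, 1053/160)
obs 3: x=1/4 → posterior Inverse-Gamma(6, 529/80)
obs 4: x=-1/4 → posterior Inverse-Gamma(13/2, 1063/160)
obs 5: x=-1 → posterior Inverse-Gamma(7, 1143/160)
obs 6: x=2 → posterior Inverse-Gamma(15/2, 1463/160)
obs 7: x=-2 → posterior Inverse-Gamma(8, 1783/160)
obs 8: x=3/2 → posterior Inverse-Gamma(17/2, 1963/160)
obs 9: x=-5/4 → posterior Inverse-Gamma(9, 261/20)
obs 10: x=-3 → posterior Inverse-Gamma(19/2, 351/20)
obs 11: x=7/2 → posterior Inverse-Gamma(10, 947/40)

947/440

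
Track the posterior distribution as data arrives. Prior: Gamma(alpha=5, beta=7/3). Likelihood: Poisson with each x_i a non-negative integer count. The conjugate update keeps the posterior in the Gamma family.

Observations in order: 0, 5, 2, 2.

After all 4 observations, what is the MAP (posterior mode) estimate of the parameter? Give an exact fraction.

39/19

obs 1: x=0 → posterior Gamma(5, 10/3)
obs 2: x=5 → posterior Gamma(10, 13/3)
obs 3: x=2 → posterior Gamma(12, 16/3)
obs 4: x=2 → posterior Gamma(14, 19/3)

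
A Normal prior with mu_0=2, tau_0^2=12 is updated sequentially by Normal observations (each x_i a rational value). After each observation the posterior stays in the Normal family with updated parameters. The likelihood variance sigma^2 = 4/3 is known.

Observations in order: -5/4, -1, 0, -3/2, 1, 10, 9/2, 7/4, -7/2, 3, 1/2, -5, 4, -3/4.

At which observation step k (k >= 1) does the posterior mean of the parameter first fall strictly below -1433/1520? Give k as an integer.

obs 1: x=-5/4 → posterior Normal(-37/40, 6/5)
obs 2: x=-1 → posterior Normal(-73/76, 12/19)
obs 3: x=0 → posterior Normal(-73/112, 3/7)
obs 4: x=-3/2 → posterior Normal(-127/148, 12/37)
obs 5: x=1 → posterior Normal(-91/184, 6/23)
obs 6: x=10 → posterior Normal(269/220, 12/55)
obs 7: x=9/2 → posterior Normal(431/256, 3/16)
obs 8: x=7/4 → posterior Normal(247/146, 12/73)
obs 9: x=-7/2 → posterior Normal(46/41, 6/41)
obs 10: x=3 → posterior Normal(17/13, 12/91)
obs 11: x=1/2 → posterior Normal(247/200, 3/25)
obs 12: x=-5 → posterior Normal(157/218, 12/109)
obs 13: x=4 → posterior Normal(229/236, 6/59)
obs 14: x=-3/4 → posterior Normal(431/508, 12/127)

k = 2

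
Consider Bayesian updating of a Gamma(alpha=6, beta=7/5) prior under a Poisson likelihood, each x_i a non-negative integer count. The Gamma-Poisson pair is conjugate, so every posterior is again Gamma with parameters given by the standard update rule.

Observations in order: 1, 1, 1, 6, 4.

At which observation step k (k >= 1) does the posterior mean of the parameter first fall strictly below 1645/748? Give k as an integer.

obs 1: x=1 → posterior Gamma(7, 12/5)
obs 2: x=1 → posterior Gamma(8, 17/5)
obs 3: x=1 → posterior Gamma(9, 22/5)
obs 4: x=6 → posterior Gamma(15, 27/5)
obs 5: x=4 → posterior Gamma(19, 32/5)

k = 3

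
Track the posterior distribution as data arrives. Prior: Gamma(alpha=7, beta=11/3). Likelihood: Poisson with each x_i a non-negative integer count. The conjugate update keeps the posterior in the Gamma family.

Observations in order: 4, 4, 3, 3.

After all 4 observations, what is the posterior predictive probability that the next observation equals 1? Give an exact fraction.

2486709799603815610896724146249/13471428653161560586981973426176

obs 1: x=4 → posterior Gamma(11, 14/3)
obs 2: x=4 → posterior Gamma(15, 17/3)
obs 3: x=3 → posterior Gamma(18, 20/3)
obs 4: x=3 → posterior Gamma(21, 23/3)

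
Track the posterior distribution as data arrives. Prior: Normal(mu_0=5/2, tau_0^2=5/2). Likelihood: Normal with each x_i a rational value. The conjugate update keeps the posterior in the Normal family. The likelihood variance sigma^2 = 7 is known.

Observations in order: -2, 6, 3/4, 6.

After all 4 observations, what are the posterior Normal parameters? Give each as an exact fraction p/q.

obs 1: x=-2 → posterior Normal(25/19, 35/19)
obs 2: x=6 → posterior Normal(55/24, 35/24)
obs 3: x=3/4 → posterior Normal(235/116, 35/29)
obs 4: x=6 → posterior Normal(355/136, 35/34)

mu_0=355/136, tau_0^2=35/34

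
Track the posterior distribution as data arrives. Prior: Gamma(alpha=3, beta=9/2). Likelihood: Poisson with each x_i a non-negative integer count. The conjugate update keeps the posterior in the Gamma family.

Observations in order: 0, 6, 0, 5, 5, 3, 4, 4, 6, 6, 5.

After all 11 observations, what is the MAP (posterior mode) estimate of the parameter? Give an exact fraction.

obs 1: x=0 → posterior Gamma(3, 11/2)
obs 2: x=6 → posterior Gamma(9, 13/2)
obs 3: x=0 → posterior Gamma(9, 15/2)
obs 4: x=5 → posterior Gamma(14, 17/2)
obs 5: x=5 → posterior Gamma(19, 19/2)
obs 6: x=3 → posterior Gamma(22, 21/2)
obs 7: x=4 → posterior Gamma(26, 23/2)
obs 8: x=4 → posterior Gamma(30, 25/2)
obs 9: x=6 → posterior Gamma(36, 27/2)
obs 10: x=6 → posterior Gamma(42, 29/2)
obs 11: x=5 → posterior Gamma(47, 31/2)

92/31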